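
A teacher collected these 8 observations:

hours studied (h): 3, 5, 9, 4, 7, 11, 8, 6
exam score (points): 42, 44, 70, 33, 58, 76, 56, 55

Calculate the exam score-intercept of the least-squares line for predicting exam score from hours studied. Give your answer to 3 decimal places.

20.677

n = 8, Σx = 53, Σy = 434, Σxy = 3128, Σx² = 401
Sxx = Σx² − (Σx)²/n = 401 − 351.125 = 49.875
Sxy = Σxy − (Σx)(Σy)/n = 3128 − 2875.25 = 252.75
b = Sxy/Sxx = 252.75/49.875 = 5.067669
a = ȳ − b·x̄ = 54.25 − 5.067669·6.625 = 20.676692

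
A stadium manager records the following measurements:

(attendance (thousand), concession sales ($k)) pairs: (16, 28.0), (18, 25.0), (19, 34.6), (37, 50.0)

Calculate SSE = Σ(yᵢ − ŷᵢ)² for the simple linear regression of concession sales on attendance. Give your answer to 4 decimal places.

n = 4, Σx = 90, Σy = 137.6, Σxy = 3405.4, Σx² = 2310, Σy² = 5106.16
Sxx = Σx² − (Σx)²/n = 2310 − 2025 = 285
Sxy = Σxy − (Σx)(Σy)/n = 3405.4 − 3096 = 309.4
Syy = Σy² − (Σy)²/n = 5106.16 − 4733.44 = 372.72
b = Sxy/Sxx = 309.4/285 = 1.085614
SSE = Syy − b·Sxy = 372.72 − 1.085614·309.4 = 36.831018

36.8310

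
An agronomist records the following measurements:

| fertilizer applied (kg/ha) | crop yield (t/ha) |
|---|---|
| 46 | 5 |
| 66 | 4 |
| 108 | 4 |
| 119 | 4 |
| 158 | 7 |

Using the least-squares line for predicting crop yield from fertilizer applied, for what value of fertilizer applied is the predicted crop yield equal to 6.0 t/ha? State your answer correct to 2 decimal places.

176.45

n = 5, Σx = 497, Σy = 24, Σxy = 2508, Σx² = 57261
Sxx = Σx² − (Σx)²/n = 57261 − 49401.8 = 7859.2
Sxy = Σxy − (Σx)(Σy)/n = 2508 − 2385.6 = 122.4
b = Sxy/Sxx = 122.4/7859.2 = 0.015574
a = ȳ − b·x̄ = 4.8 − 0.015574·99.4 = 3.251934
Set a + b·x = 6.0: x = (6.0 − 3.251934) / 0.015574 = 176.450980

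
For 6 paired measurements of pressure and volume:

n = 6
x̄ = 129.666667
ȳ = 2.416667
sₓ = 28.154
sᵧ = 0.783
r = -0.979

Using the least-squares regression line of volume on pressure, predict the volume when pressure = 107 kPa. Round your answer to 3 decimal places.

3.034

b = r · sᵧ/sₓ = -0.979 · 0.783/28.154 = -0.027227
a = ȳ − b·x̄ = 2.416667 − (-0.027227)·129.666667 = 5.947138
ŷ(107) = a + b·107 = 5.947138 + (-0.027227)·107 = 3.033819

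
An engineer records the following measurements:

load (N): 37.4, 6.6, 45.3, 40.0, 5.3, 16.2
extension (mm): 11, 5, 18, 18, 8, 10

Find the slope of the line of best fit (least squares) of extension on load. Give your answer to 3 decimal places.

n = 6, Σx = 150.8, Σy = 70, Σxy = 2184.2, Σx² = 5384.94
Sxx = Σx² − (Σx)²/n = 5384.94 − 3790.106667 = 1594.833333
Sxy = Σxy − (Σx)(Σy)/n = 2184.2 − 1759.333333 = 424.866667
b = Sxy/Sxx = 424.866667/1594.833333 = 0.266402

0.266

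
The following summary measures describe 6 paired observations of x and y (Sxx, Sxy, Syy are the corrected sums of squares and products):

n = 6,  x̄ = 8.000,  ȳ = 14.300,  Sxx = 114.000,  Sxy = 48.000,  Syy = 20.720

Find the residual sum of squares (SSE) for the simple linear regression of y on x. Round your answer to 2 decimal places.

0.51

b = Sxy/Sxx = 48/114 = 0.421053
SSE = Syy − b·Sxy = 20.72 − 0.421053·48 = 0.509474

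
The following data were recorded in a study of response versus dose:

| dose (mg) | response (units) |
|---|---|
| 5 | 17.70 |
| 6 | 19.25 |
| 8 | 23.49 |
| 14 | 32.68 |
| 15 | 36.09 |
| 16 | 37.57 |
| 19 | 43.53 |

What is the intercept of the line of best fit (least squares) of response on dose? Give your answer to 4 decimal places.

n = 7, Σx = 83, Σy = 210.31, Σxy = 2818.98, Σx² = 1163
Sxx = Σx² − (Σx)²/n = 1163 − 984.142857 = 178.857143
Sxy = Σxy − (Σx)(Σy)/n = 2818.98 − 2493.675714 = 325.304286
b = Sxy/Sxx = 325.304286/178.857143 = 1.818794
a = ȳ − b·x̄ = 30.044286 − 1.818794·11.857143 = 8.478586

8.4786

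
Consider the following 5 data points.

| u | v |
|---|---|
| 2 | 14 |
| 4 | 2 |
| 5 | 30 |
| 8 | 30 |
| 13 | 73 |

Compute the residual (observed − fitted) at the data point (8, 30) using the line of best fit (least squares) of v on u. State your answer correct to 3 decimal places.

n = 5, Σx = 32, Σy = 149, Σxy = 1375, Σx² = 278
Sxx = Σx² − (Σx)²/n = 278 − 204.8 = 73.2
Sxy = Σxy − (Σx)(Σy)/n = 1375 − 953.6 = 421.4
b = Sxy/Sxx = 421.4/73.2 = 5.756831
a = ȳ − b·x̄ = 29.8 − 5.756831·6.4 = -7.043716
ŷ(8) = -7.043716 + 5.756831·8 = 39.010929
residual = y − ŷ = 30 − 39.010929 = -9.010929

-9.011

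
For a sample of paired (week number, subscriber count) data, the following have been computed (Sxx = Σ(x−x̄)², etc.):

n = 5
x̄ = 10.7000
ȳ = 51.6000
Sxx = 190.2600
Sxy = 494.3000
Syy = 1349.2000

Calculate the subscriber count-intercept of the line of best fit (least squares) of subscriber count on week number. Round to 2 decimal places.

b = Sxy/Sxx = 494.3/190.26 = 2.598024
a = ȳ − b·x̄ = 51.6 − 2.598024·10.7 = 23.801146

23.80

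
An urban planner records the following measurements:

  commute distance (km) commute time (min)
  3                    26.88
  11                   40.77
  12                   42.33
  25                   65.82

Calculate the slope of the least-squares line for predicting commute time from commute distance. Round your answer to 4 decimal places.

n = 4, Σx = 51, Σy = 175.8, Σxy = 2682.57, Σx² = 899
Sxx = Σx² − (Σx)²/n = 899 − 650.25 = 248.75
Sxy = Σxy − (Σx)(Σy)/n = 2682.57 − 2241.45 = 441.12
b = Sxy/Sxx = 441.12/248.75 = 1.773347

1.7733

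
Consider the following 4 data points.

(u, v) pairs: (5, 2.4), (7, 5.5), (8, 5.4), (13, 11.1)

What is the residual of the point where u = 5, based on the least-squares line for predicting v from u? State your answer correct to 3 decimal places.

n = 4, Σx = 33, Σy = 24.4, Σxy = 238, Σx² = 307
Sxx = Σx² − (Σx)²/n = 307 − 272.25 = 34.75
Sxy = Σxy − (Σx)(Σy)/n = 238 − 201.3 = 36.7
b = Sxy/Sxx = 36.7/34.75 = 1.056115
a = ȳ − b·x̄ = 6.1 − 1.056115·8.25 = -2.612950
ŷ(5) = -2.612950 + 1.056115·5 = 2.667626
residual = y − ŷ = 2.4 − 2.667626 = -0.267626

-0.268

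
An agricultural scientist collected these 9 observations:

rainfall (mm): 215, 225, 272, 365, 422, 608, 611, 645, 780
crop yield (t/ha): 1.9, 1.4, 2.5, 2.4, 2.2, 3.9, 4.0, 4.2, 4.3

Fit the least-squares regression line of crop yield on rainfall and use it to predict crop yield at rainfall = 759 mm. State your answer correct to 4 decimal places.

4.5036

n = 9, Σx = 4143, Σy = 26.8, Σxy = 14086.1, Σx² = 2249553
Sxx = Σx² − (Σx)²/n = 2249553 − 1907161 = 342392
Sxy = Σxy − (Σx)(Σy)/n = 14086.1 − 12336.933333 = 1749.166667
b = Sxy/Sxx = 1749.166667/342392 = 0.005109
a = ȳ − b·x̄ = 2.977778 − 0.005109·460.333333 = 0.626088
ŷ(759) = a + b·759 = 0.626088 + 0.005109·759 = 4.503566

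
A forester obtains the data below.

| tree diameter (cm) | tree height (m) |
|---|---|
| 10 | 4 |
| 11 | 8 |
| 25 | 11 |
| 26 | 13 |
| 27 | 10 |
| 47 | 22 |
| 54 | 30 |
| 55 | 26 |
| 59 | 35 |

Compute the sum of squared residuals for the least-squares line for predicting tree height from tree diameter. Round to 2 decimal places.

n = 9, Σx = 314, Σy = 159, Σxy = 7160, Σx² = 13882, Σy² = 3755
Sxx = Σx² − (Σx)²/n = 13882 − 10955.111111 = 2926.888889
Sxy = Σxy − (Σx)(Σy)/n = 7160 − 5547.333333 = 1612.666667
Syy = Σy² − (Σy)²/n = 3755 − 2809 = 946
b = Sxy/Sxx = 1612.666667/2926.888889 = 0.550983
SSE = Syy − b·Sxy = 946 − 0.550983·1612.666667 = 57.447726

57.45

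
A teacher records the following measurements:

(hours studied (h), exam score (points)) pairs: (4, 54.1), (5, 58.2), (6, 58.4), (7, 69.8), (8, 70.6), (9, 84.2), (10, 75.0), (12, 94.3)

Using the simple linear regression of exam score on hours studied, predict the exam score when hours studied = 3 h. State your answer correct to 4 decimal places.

47.8070

n = 8, Σx = 61, Σy = 564.6, Σxy = 4550.6, Σx² = 515
Sxx = Σx² − (Σx)²/n = 515 − 465.125 = 49.875
Sxy = Σxy − (Σx)(Σy)/n = 4550.6 − 4305.075 = 245.525
b = Sxy/Sxx = 245.525/49.875 = 4.922807
a = ȳ − b·x̄ = 70.575 − 4.922807·7.625 = 33.038596
ŷ(3) = a + b·3 = 33.038596 + 4.922807·3 = 47.807018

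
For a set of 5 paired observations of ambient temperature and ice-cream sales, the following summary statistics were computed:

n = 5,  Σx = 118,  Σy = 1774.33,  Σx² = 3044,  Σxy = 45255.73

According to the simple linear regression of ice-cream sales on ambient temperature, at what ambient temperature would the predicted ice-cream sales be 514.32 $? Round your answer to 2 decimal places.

35.82

Sxx = Σx² − (Σx)²/n = 3044 − 2784.8 = 259.2
Sxy = Σxy − (Σx)(Σy)/n = 45255.73 − 41874.188 = 3381.542
b = Sxy/Sxx = 3381.542/259.2 = 13.046073
a = ȳ − b·x̄ = 354.866 − 13.046073·23.6 = 46.978688
Set a + b·x = 514.32: x = (514.32 − 46.978688) / 13.046073 = 35.822376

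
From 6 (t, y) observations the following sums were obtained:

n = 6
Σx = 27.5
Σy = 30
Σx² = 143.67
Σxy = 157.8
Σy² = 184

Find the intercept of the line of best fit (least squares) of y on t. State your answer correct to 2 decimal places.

Sxx = Σx² − (Σx)²/n = 143.67 − 126.041667 = 17.628333
Sxy = Σxy − (Σx)(Σy)/n = 157.8 − 137.5 = 20.3
b = Sxy/Sxx = 20.3/17.628333 = 1.151555
a = ȳ − b·x̄ = 5 − 1.151555·4.583333 = -0.277962

-0.28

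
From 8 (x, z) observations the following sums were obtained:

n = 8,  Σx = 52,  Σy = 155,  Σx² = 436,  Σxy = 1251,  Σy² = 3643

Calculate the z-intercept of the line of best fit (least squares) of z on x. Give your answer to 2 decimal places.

3.22

Sxx = Σx² − (Σx)²/n = 436 − 338 = 98
Sxy = Σxy − (Σx)(Σy)/n = 1251 − 1007.5 = 243.5
b = Sxy/Sxx = 243.5/98 = 2.484694
a = ȳ − b·x̄ = 19.375 − 2.484694·6.5 = 3.224490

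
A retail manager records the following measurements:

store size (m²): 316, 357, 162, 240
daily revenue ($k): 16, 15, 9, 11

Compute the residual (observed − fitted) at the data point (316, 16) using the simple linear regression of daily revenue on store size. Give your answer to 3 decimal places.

1.545

n = 4, Σx = 1075, Σy = 51, Σxy = 14509, Σx² = 311149
Sxx = Σx² − (Σx)²/n = 311149 − 288906.25 = 22242.75
Sxy = Σxy − (Σx)(Σy)/n = 14509 − 13706.25 = 802.75
b = Sxy/Sxx = 802.75/22242.75 = 0.036090
a = ȳ − b·x̄ = 12.75 − 0.036090·268.75 = 3.050702
ŷ(316) = 3.050702 + 0.036090·316 = 14.455272
residual = y − ŷ = 16 − 14.455272 = 1.544728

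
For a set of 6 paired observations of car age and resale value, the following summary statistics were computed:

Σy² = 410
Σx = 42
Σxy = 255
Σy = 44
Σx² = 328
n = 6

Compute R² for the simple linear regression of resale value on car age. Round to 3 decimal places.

Sxx = Σx² − (Σx)²/n = 328 − 294 = 34
Sxy = Σxy − (Σx)(Σy)/n = 255 − 308 = -53
Syy = Σy² − (Σy)²/n = 410 − 322.666667 = 87.333333
R² = Sxy²/(Sxx·Syy) = (-53)²/(34·87.333333) = 0.946004

0.946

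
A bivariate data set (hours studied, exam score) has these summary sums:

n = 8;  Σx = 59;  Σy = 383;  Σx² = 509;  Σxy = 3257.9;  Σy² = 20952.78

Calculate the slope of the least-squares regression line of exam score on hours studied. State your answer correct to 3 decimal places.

Sxx = Σx² − (Σx)²/n = 509 − 435.125 = 73.875
Sxy = Σxy − (Σx)(Σy)/n = 3257.9 − 2824.625 = 433.275
b = Sxy/Sxx = 433.275/73.875 = 5.864975

5.865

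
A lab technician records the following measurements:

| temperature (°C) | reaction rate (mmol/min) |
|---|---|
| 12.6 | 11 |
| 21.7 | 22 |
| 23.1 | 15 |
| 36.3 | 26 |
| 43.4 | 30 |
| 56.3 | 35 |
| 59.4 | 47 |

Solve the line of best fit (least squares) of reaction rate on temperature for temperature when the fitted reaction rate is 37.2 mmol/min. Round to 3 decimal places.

52.505

n = 7, Σx = 252.8, Σy = 186, Σxy = 7970.6, Σx² = 11062.56
Sxx = Σx² − (Σx)²/n = 11062.56 − 9129.691429 = 1932.868571
Sxy = Σxy − (Σx)(Σy)/n = 7970.6 − 6717.257143 = 1253.342857
b = Sxy/Sxx = 1253.342857/1932.868571 = 0.648437
a = ȳ − b·x̄ = 26.571429 − 0.648437·36.114286 = 3.153601
Set a + b·x = 37.2: x = (37.2 − 3.153601) / 0.648437 = 52.505357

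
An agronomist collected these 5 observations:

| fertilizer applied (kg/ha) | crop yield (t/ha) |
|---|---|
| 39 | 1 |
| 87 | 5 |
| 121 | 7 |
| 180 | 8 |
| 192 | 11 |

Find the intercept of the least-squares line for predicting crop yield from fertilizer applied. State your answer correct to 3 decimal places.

-0.496

n = 5, Σx = 619, Σy = 32, Σxy = 4873, Σx² = 92995
Sxx = Σx² − (Σx)²/n = 92995 − 76632.2 = 16362.8
Sxy = Σxy − (Σx)(Σy)/n = 4873 − 3961.6 = 911.4
b = Sxy/Sxx = 911.4/16362.8 = 0.055700
a = ȳ − b·x̄ = 6.4 − 0.055700·123.8 = -0.495600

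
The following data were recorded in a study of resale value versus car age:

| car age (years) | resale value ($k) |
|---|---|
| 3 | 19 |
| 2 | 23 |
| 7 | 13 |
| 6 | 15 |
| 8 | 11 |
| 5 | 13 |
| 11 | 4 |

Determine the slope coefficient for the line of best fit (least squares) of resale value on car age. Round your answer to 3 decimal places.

-1.911

n = 7, Σx = 42, Σy = 98, Σxy = 481, Σx² = 308
Sxx = Σx² − (Σx)²/n = 308 − 252 = 56
Sxy = Σxy − (Σx)(Σy)/n = 481 − 588 = -107
b = Sxy/Sxx = -107/56 = -1.910714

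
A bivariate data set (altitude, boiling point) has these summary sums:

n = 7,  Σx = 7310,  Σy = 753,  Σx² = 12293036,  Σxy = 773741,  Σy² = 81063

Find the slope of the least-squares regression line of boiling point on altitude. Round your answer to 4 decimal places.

Sxx = Σx² − (Σx)²/n = 12293036 − 7633728.571429 = 4659307.428571
Sxy = Σxy − (Σx)(Σy)/n = 773741 − 786347.142857 = -12606.142857
b = Sxy/Sxx = -12606.142857/4659307.428571 = -0.002706

-0.0027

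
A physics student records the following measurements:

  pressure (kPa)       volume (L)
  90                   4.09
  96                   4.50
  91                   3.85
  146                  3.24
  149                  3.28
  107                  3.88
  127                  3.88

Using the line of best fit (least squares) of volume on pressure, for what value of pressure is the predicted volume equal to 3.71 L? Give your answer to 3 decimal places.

n = 7, Σx = 806, Σy = 26.72, Σxy = 3020.13, Σx² = 96692
Sxx = Σx² − (Σx)²/n = 96692 − 92805.142857 = 3886.857143
Sxy = Σxy − (Σx)(Σy)/n = 3020.13 − 3076.617143 = -56.487143
b = Sxy/Sxx = -56.487143/3886.857143 = -0.014533
a = ȳ − b·x̄ = 3.817143 − (-0.014533)·115.142857 = 5.490498
Set a + b·x = 3.71: x = (3.71 − 5.490498) / (-0.014533) = 122.515313

122.515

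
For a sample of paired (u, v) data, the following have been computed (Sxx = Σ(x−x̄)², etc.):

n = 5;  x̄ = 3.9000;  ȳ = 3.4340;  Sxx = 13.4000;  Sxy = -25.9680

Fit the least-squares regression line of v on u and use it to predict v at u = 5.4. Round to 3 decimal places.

0.527

b = Sxy/Sxx = -25.968/13.4 = -1.937910
a = ȳ − b·x̄ = 3.434 − (-1.937910)·3.9 = 10.991851
ŷ(5.4) = a + b·5.4 = 10.991851 + (-1.937910)·5.4 = 0.527134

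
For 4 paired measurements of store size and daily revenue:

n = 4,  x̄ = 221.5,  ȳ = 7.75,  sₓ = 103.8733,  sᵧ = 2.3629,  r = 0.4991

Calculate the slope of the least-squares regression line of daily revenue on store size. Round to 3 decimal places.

b = r · sᵧ/sₓ = 0.4991 · 2.3629/103.8733 = 0.011353

0.011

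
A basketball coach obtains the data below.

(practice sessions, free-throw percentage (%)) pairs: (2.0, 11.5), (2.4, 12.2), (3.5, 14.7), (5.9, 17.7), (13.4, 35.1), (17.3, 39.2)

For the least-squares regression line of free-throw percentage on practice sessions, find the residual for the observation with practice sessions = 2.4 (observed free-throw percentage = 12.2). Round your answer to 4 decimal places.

-0.0301

n = 6, Σx = 44.5, Σy = 130.4, Σxy = 1356.66, Σx² = 535.67
Sxx = Σx² − (Σx)²/n = 535.67 − 330.041667 = 205.628333
Sxy = Σxy − (Σx)(Σy)/n = 1356.66 − 967.133333 = 389.526667
b = Sxy/Sxx = 389.526667/205.628333 = 1.894324
a = ȳ − b·x̄ = 21.733333 − 1.894324·7.416667 = 7.683764
ŷ(2.4) = 7.683764 + 1.894324·2.4 = 12.230142
residual = y − ŷ = 12.2 − 12.230142 = -0.030142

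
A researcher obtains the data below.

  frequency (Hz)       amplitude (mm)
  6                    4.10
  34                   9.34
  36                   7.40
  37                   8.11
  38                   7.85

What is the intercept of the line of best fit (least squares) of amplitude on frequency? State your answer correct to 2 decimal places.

n = 5, Σx = 151, Σy = 36.8, Σxy = 1206.93, Σx² = 5301
Sxx = Σx² − (Σx)²/n = 5301 − 4560.2 = 740.8
Sxy = Σxy − (Σx)(Σy)/n = 1206.93 − 1111.36 = 95.57
b = Sxy/Sxx = 95.57/740.8 = 0.129009
a = ȳ − b·x̄ = 7.36 − 0.129009·30.2 = 3.463923

3.46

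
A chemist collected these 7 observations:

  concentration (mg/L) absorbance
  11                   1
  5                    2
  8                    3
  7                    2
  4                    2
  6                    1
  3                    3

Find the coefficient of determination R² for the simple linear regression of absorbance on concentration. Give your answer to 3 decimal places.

n = 7, Σx = 44, Σy = 14, Σxy = 82, Σx² = 320, Σy² = 32
Sxx = Σx² − (Σx)²/n = 320 − 276.571429 = 43.428571
Sxy = Σxy − (Σx)(Σy)/n = 82 − 88 = -6
Syy = Σy² − (Σy)²/n = 32 − 28 = 4
R² = Sxy²/(Sxx·Syy) = (-6)²/(43.428571·4) = 0.207237

0.207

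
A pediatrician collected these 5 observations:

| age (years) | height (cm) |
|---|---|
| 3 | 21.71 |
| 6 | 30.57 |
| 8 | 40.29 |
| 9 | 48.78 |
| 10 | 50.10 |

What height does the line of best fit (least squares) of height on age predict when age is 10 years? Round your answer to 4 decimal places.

50.3309

n = 5, Σx = 36, Σy = 191.45, Σxy = 1510.89, Σx² = 290
Sxx = Σx² − (Σx)²/n = 290 − 259.2 = 30.8
Sxy = Σxy − (Σx)(Σy)/n = 1510.89 − 1378.44 = 132.45
b = Sxy/Sxx = 132.45/30.8 = 4.300325
a = ȳ − b·x̄ = 38.29 − 4.300325·7.2 = 7.327662
ŷ(10) = a + b·10 = 7.327662 + 4.300325·10 = 50.330909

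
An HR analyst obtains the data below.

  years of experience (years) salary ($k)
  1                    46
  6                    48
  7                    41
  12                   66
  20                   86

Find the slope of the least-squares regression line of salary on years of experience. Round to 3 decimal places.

n = 5, Σx = 46, Σy = 287, Σxy = 3133, Σx² = 630
Sxx = Σx² − (Σx)²/n = 630 − 423.2 = 206.8
Sxy = Σxy − (Σx)(Σy)/n = 3133 − 2640.4 = 492.6
b = Sxy/Sxx = 492.6/206.8 = 2.382012

2.382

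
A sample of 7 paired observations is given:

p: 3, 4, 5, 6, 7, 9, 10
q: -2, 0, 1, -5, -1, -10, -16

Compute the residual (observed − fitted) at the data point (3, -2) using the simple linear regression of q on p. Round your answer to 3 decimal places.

-4.000

n = 7, Σx = 44, Σy = -33, Σxy = -288, Σx² = 316
Sxx = Σx² − (Σx)²/n = 316 − 276.571429 = 39.428571
Sxy = Σxy − (Σx)(Σy)/n = -288 − (-207.428571) = -80.571429
b = Sxy/Sxx = -80.571429/39.428571 = -2.043478
a = ȳ − b·x̄ = -4.714286 − (-2.043478)·6.285714 = 8.130435
ŷ(3) = 8.130435 + (-2.043478)·3 = 2
residual = y − ŷ = -2 − 2 = -4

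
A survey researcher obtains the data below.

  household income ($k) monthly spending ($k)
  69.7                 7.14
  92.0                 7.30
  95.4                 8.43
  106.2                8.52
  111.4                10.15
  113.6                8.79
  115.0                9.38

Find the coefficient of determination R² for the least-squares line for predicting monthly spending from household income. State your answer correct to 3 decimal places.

n = 7, Σx = 703.3, Σy = 59.71, Σxy = 6086.258, Σx² = 72241.61, Σy² = 516.1959
Sxx = Σx² − (Σx)²/n = 72241.61 − 70661.555714 = 1580.054286
Sxy = Σxy − (Σx)(Σy)/n = 6086.258 − 5999.149 = 87.109
Syy = Σy² − (Σy)²/n = 516.1959 − 509.3263 = 6.8696
R² = Sxy²/(Sxx·Syy) = (87.109)²/(1580.054286·6.8696) = 0.699073

0.699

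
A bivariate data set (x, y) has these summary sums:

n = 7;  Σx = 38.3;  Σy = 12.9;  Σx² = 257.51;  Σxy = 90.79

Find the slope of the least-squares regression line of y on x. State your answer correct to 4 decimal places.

Sxx = Σx² − (Σx)²/n = 257.51 − 209.555714 = 47.954286
Sxy = Σxy − (Σx)(Σy)/n = 90.79 − 70.581429 = 20.208571
b = Sxy/Sxx = 20.208571/47.954286 = 0.421413

0.4214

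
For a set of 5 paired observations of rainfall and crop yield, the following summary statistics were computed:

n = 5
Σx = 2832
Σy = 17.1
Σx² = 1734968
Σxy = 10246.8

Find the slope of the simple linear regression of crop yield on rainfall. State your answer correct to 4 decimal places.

0.0043

Sxx = Σx² − (Σx)²/n = 1734968 − 1604044.8 = 130923.2
Sxy = Σxy − (Σx)(Σy)/n = 10246.8 − 9685.44 = 561.36
b = Sxy/Sxx = 561.36/130923.2 = 0.004288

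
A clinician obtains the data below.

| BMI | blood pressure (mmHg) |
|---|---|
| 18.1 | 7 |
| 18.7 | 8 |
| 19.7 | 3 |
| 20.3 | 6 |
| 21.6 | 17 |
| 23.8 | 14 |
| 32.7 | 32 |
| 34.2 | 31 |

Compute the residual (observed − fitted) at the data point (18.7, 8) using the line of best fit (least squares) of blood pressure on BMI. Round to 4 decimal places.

n = 8, Σx = 189.1, Σy = 118, Σxy = 3264.2, Σx² = 4749.41
Sxx = Σx² − (Σx)²/n = 4749.41 − 4469.85125 = 279.55875
Sxy = Σxy − (Σx)(Σy)/n = 3264.2 − 2789.225 = 474.975
b = Sxy/Sxx = 474.975/279.55875 = 1.699017
a = ȳ − b·x̄ = 14.75 − 1.699017·23.6375 = -25.410509
ŷ(18.7) = -25.410509 + 1.699017·18.7 = 6.361105
residual = y − ŷ = 8 − 6.361105 = 1.638895

1.6389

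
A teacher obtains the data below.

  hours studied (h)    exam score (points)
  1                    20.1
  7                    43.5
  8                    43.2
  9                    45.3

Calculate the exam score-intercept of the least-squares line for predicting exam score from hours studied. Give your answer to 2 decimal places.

17.50

n = 4, Σx = 25, Σy = 152.1, Σxy = 1077.9, Σx² = 195
Sxx = Σx² − (Σx)²/n = 195 − 156.25 = 38.75
Sxy = Σxy − (Σx)(Σy)/n = 1077.9 − 950.625 = 127.275
b = Sxy/Sxx = 127.275/38.75 = 3.284516
a = ȳ − b·x̄ = 38.025 − 3.284516·6.25 = 17.496774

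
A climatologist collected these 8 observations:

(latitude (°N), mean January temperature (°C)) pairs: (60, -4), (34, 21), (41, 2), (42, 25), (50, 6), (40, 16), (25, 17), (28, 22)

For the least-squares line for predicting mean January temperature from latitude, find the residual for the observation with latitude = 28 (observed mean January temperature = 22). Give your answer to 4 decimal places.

n = 8, Σx = 320, Σy = 105, Σxy = 3587, Σx² = 13710
Sxx = Σx² − (Σx)²/n = 13710 − 12800 = 910
Sxy = Σxy − (Σx)(Σy)/n = 3587 − 4200 = -613
b = Sxy/Sxx = -613/910 = -0.673626
a = ȳ − b·x̄ = 13.125 − (-0.673626)·40 = 40.070055
ŷ(28) = 40.070055 + (-0.673626)·28 = 21.208516
residual = y − ŷ = 22 − 21.208516 = 0.791484

0.7915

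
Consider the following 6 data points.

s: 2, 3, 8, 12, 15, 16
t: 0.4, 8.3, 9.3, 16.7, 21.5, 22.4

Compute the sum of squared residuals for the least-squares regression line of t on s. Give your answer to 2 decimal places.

26.37

n = 6, Σx = 56, Σy = 78.6, Σxy = 981.4, Σx² = 702, Σy² = 1398.44
Sxx = Σx² − (Σx)²/n = 702 − 522.666667 = 179.333333
Sxy = Σxy − (Σx)(Σy)/n = 981.4 − 733.6 = 247.8
Syy = Σy² − (Σy)²/n = 1398.44 − 1029.66 = 368.78
b = Sxy/Sxx = 247.8/179.333333 = 1.381784
SSE = Syy − b·Sxy = 368.78 − 1.381784·247.8 = 26.373829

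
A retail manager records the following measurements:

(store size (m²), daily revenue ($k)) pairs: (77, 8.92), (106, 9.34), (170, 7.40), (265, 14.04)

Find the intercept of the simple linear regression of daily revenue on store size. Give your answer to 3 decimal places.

6.051

n = 4, Σx = 618, Σy = 39.7, Σxy = 6655.48, Σx² = 116290
Sxx = Σx² − (Σx)²/n = 116290 − 95481 = 20809
Sxy = Σxy − (Σx)(Σy)/n = 6655.48 − 6133.65 = 521.83
b = Sxy/Sxx = 521.83/20809 = 0.025077
a = ȳ − b·x̄ = 9.925 − 0.025077·154.5 = 6.050583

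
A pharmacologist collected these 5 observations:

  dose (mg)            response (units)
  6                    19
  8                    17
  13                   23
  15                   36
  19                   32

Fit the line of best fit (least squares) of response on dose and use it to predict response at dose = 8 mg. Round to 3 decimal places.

n = 5, Σx = 61, Σy = 127, Σxy = 1697, Σx² = 855
Sxx = Σx² − (Σx)²/n = 855 − 744.2 = 110.8
Sxy = Σxy − (Σx)(Σy)/n = 1697 − 1549.4 = 147.6
b = Sxy/Sxx = 147.6/110.8 = 1.332130
a = ȳ − b·x̄ = 25.4 − 1.332130·12.2 = 9.148014
ŷ(8) = a + b·8 = 9.148014 + 1.332130·8 = 19.805054

19.805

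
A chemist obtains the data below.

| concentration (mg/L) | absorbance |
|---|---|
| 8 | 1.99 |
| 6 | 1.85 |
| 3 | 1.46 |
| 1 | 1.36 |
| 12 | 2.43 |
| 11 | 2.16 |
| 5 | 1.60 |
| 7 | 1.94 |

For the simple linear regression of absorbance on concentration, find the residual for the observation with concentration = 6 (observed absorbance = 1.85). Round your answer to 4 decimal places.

0.0605

n = 8, Σx = 53, Σy = 14.79, Σxy = 107.26, Σx² = 449
Sxx = Σx² − (Σx)²/n = 449 − 351.125 = 97.875
Sxy = Σxy − (Σx)(Σy)/n = 107.26 − 97.98375 = 9.27625
b = Sxy/Sxx = 9.27625/97.875 = 0.094777
a = ȳ − b·x̄ = 1.84875 − 0.094777·6.625 = 1.220856
ŷ(6) = 1.220856 + 0.094777·6 = 1.789515
residual = y − ŷ = 1.85 − 1.789515 = 0.060485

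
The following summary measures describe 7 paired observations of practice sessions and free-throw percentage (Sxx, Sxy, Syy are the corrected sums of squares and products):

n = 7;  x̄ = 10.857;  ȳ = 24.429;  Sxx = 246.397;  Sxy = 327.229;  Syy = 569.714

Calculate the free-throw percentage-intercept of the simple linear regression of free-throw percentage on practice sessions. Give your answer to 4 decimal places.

10.0103

b = Sxy/Sxx = 327.229/246.397 = 1.328056
a = ȳ − b·x̄ = 24.429 − 1.328056·10.857 = 10.010297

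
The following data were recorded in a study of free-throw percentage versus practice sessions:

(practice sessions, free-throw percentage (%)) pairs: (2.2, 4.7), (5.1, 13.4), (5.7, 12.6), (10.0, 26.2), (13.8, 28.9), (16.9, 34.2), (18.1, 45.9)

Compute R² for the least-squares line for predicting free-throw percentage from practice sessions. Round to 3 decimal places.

n = 7, Σx = 71.8, Σy = 165.9, Σxy = 2220.09, Σx² = 967, Σy² = 5158.51
Sxx = Σx² − (Σx)²/n = 967 − 736.462857 = 230.537143
Sxy = Σxy − (Σx)(Σy)/n = 2220.09 − 1701.66 = 518.43
Syy = Σy² − (Σy)²/n = 5158.51 − 3931.83 = 1226.68
R² = Sxy²/(Sxx·Syy) = (518.43)²/(230.537143·1226.68) = 0.950404

0.950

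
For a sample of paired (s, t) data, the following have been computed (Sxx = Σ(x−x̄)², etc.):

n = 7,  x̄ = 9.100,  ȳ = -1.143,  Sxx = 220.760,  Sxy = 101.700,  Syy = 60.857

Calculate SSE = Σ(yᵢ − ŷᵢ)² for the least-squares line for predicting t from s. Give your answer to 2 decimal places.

14.01

b = Sxy/Sxx = 101.7/220.76 = 0.460681
SSE = Syy − b·Sxy = 60.857 − 0.460681·101.7 = 14.005714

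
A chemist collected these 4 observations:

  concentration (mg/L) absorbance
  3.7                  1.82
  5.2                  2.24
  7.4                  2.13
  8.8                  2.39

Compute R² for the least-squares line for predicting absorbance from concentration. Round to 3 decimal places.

n = 4, Σx = 25.1, Σy = 8.58, Σxy = 55.176, Σx² = 172.93, Σy² = 18.579
Sxx = Σx² − (Σx)²/n = 172.93 − 157.5025 = 15.4275
Sxy = Σxy − (Σx)(Σy)/n = 55.176 − 53.8395 = 1.3365
Syy = Σy² − (Σy)²/n = 18.579 − 18.4041 = 0.1749
R² = Sxy²/(Sxx·Syy) = (1.3365)²/(15.4275·0.1749) = 0.661992

0.662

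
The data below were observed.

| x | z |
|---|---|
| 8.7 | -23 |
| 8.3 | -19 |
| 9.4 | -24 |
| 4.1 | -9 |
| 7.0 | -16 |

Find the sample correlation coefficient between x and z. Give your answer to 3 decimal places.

-0.983

n = 5, Σx = 37.5, Σy = -91, Σxy = -732.3, Σx² = 298.75, Σy² = 1803
Sxx = Σx² − (Σx)²/n = 298.75 − 281.25 = 17.5
Sxy = Σxy − (Σx)(Σy)/n = -732.3 − (-682.5) = -49.8
Syy = Σy² − (Σy)²/n = 1803 − 1656.2 = 146.8
r = Sxy/√(Sxx·Syy) = -49.8/√(2569) = -49.8/50.685304 = -0.982533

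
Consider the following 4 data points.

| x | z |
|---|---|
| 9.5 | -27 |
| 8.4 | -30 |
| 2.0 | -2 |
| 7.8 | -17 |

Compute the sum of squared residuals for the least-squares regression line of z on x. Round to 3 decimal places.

n = 4, Σx = 27.7, Σy = -76, Σxy = -645.1, Σx² = 225.65, Σy² = 1922
Sxx = Σx² − (Σx)²/n = 225.65 − 191.8225 = 33.8275
Sxy = Σxy − (Σx)(Σy)/n = -645.1 − (-526.3) = -118.8
Syy = Σy² − (Σy)²/n = 1922 − 1444 = 478
b = Sxy/Sxx = -118.8/33.8275 = -3.511936
SSE = Syy − b·Sxy = 478 − (-3.511936)·(-118.8) = 60.782056

60.782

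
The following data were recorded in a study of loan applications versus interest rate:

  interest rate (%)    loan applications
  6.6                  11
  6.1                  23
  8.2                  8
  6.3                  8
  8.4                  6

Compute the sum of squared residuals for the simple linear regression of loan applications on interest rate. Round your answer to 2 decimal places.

108.03

n = 5, Σx = 35.6, Σy = 56, Σxy = 379.3, Σx² = 258.26, Σy² = 814
Sxx = Σx² − (Σx)²/n = 258.26 − 253.472 = 4.788
Sxy = Σxy − (Σx)(Σy)/n = 379.3 − 398.72 = -19.42
Syy = Σy² − (Σy)²/n = 814 − 627.2 = 186.8
b = Sxy/Sxx = -19.42/4.788 = -4.055973
SSE = Syy − b·Sxy = 186.8 − (-4.055973)·(-19.42) = 108.032999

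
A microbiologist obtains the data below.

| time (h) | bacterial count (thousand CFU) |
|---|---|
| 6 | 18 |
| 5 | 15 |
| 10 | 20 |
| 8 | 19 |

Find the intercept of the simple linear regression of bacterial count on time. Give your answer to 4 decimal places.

11.6102

n = 4, Σx = 29, Σy = 72, Σxy = 535, Σx² = 225
Sxx = Σx² − (Σx)²/n = 225 − 210.25 = 14.75
Sxy = Σxy − (Σx)(Σy)/n = 535 − 522 = 13
b = Sxy/Sxx = 13/14.75 = 0.881356
a = ȳ − b·x̄ = 18 − 0.881356·7.25 = 11.610169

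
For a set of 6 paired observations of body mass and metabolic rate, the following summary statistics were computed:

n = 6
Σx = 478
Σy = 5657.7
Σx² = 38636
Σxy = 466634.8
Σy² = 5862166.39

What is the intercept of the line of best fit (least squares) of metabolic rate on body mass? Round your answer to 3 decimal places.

Sxx = Σx² − (Σx)²/n = 38636 − 38080.666667 = 555.333333
Sxy = Σxy − (Σx)(Σy)/n = 466634.8 − 450730.1 = 15904.7
b = Sxy/Sxx = 15904.7/555.333333 = 28.639916
a = ȳ − b·x̄ = 942.95 − 28.639916·79.666667 = -1338.696639

-1338.697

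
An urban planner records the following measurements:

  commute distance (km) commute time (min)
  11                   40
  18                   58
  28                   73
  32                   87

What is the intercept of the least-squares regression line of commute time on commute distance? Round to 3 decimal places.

n = 4, Σx = 89, Σy = 258, Σxy = 6312, Σx² = 2253
Sxx = Σx² − (Σx)²/n = 2253 − 1980.25 = 272.75
Sxy = Σxy − (Σx)(Σy)/n = 6312 − 5740.5 = 571.5
b = Sxy/Sxx = 571.5/272.75 = 2.095325
a = ȳ − b·x̄ = 64.5 − 2.095325·22.25 = 17.879010

17.879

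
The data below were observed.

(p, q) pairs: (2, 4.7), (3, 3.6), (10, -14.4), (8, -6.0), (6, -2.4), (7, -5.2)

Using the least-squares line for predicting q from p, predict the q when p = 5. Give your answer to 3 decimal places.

-1.014

n = 6, Σx = 36, Σy = -19.7, Σxy = -222.6, Σx² = 262
Sxx = Σx² − (Σx)²/n = 262 − 216 = 46
Sxy = Σxy − (Σx)(Σy)/n = -222.6 − (-118.2) = -104.4
b = Sxy/Sxx = -104.4/46 = -2.269565
a = ȳ − b·x̄ = -3.283333 − (-2.269565)·6 = 10.334058
ŷ(5) = a + b·5 = 10.334058 + (-2.269565)·5 = -1.013768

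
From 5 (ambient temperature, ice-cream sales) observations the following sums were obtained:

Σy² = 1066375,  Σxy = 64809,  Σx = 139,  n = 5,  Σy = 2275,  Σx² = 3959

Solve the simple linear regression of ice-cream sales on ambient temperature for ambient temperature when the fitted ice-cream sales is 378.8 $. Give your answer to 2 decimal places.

23.18

Sxx = Σx² − (Σx)²/n = 3959 − 3864.2 = 94.8
Sxy = Σxy − (Σx)(Σy)/n = 64809 − 63245 = 1564
b = Sxy/Sxx = 1564/94.8 = 16.497890
a = ȳ − b·x̄ = 455 − 16.497890·27.8 = -3.641350
Set a + b·x = 378.8: x = (378.8 − (-3.641350)) / 16.497890 = 23.181228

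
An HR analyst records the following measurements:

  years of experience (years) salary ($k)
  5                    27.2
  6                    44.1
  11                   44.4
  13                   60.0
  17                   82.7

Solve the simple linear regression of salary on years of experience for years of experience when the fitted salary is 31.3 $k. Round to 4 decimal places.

5.1833

n = 5, Σx = 52, Σy = 258.4, Σxy = 3074.9, Σx² = 640
Sxx = Σx² − (Σx)²/n = 640 − 540.8 = 99.2
Sxy = Σxy − (Σx)(Σy)/n = 3074.9 − 2687.36 = 387.54
b = Sxy/Sxx = 387.54/99.2 = 3.906653
a = ȳ − b·x̄ = 51.68 − 3.906653·10.4 = 11.050806
Set a + b·x = 31.3: x = (31.3 − 11.050806) / 3.906653 = 5.183259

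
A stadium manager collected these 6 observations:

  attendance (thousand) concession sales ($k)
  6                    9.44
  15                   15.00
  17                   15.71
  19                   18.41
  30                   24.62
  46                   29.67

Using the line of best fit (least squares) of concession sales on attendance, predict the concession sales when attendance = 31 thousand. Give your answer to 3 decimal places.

23.324

n = 6, Σx = 133, Σy = 112.85, Σxy = 3001.92, Σx² = 3927
Sxx = Σx² − (Σx)²/n = 3927 − 2948.166667 = 978.833333
Sxy = Σxy − (Σx)(Σy)/n = 3001.92 − 2501.508333 = 500.411667
b = Sxy/Sxx = 500.411667/978.833333 = 0.511233
a = ȳ − b·x̄ = 18.808333 − 0.511233·22.166667 = 7.476007
ŷ(31) = a + b·31 = 7.476007 + 0.511233·31 = 23.324223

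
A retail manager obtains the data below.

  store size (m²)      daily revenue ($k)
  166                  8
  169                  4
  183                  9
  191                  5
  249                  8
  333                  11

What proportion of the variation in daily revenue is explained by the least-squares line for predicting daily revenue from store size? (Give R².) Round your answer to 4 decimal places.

0.4713

n = 6, Σx = 1291, Σy = 45, Σxy = 10261, Σx² = 298977, Σy² = 371
Sxx = Σx² − (Σx)²/n = 298977 − 277780.166667 = 21196.833333
Sxy = Σxy − (Σx)(Σy)/n = 10261 − 9682.5 = 578.5
Syy = Σy² − (Σy)²/n = 371 − 337.5 = 33.5
R² = Sxy²/(Sxx·Syy) = (578.5)²/(21196.833333·33.5) = 0.471293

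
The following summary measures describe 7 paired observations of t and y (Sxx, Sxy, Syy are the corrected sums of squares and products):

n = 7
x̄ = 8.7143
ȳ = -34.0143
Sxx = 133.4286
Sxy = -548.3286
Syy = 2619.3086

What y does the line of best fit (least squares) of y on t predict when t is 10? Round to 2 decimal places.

-39.30

b = Sxy/Sxx = -548.3286/133.4286 = -4.109528
a = ȳ − b·x̄ = -34.0143 − (-4.109528)·8.7143 = 1.797362
ŷ(10) = a + b·10 = 1.797362 + (-4.109528)·10 = -39.297920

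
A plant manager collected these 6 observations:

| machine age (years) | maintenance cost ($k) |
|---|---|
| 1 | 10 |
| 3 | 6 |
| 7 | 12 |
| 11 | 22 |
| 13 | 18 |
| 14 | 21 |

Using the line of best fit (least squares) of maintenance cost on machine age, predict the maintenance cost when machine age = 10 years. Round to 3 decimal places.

n = 6, Σx = 49, Σy = 89, Σxy = 882, Σx² = 545
Sxx = Σx² − (Σx)²/n = 545 − 400.166667 = 144.833333
Sxy = Σxy − (Σx)(Σy)/n = 882 − 726.833333 = 155.166667
b = Sxy/Sxx = 155.166667/144.833333 = 1.071346
a = ȳ − b·x̄ = 14.833333 − 1.071346·8.166667 = 6.084005
ŷ(10) = a + b·10 = 6.084005 + 1.071346·10 = 16.797468

16.797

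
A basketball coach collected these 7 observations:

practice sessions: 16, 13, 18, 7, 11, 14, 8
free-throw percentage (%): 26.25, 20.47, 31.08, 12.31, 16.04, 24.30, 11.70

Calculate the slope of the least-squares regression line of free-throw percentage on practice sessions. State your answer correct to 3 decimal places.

n = 7, Σx = 87, Σy = 142.15, Σxy = 1941.96, Σx² = 1179
Sxx = Σx² − (Σx)²/n = 1179 − 1081.285714 = 97.714286
Sxy = Σxy − (Σx)(Σy)/n = 1941.96 − 1766.721429 = 175.238571
b = Sxy/Sxx = 175.238571/97.714286 = 1.793377

1.793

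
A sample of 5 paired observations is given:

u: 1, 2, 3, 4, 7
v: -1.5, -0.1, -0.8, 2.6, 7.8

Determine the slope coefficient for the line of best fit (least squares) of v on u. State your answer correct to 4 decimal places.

1.5896

n = 5, Σx = 17, Σy = 8, Σxy = 60.9, Σx² = 79
Sxx = Σx² − (Σx)²/n = 79 − 57.8 = 21.2
Sxy = Σxy − (Σx)(Σy)/n = 60.9 − 27.2 = 33.7
b = Sxy/Sxx = 33.7/21.2 = 1.589623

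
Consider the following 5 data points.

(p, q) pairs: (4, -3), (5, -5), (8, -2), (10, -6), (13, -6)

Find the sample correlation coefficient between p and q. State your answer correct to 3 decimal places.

n = 5, Σx = 40, Σy = -22, Σxy = -191, Σx² = 374, Σy² = 110
Sxx = Σx² − (Σx)²/n = 374 − 320 = 54
Sxy = Σxy − (Σx)(Σy)/n = -191 − (-176) = -15
Syy = Σy² − (Σy)²/n = 110 − 96.8 = 13.2
r = Sxy/√(Sxx·Syy) = -15/√(712.8) = -15/26.698315 = -0.561833

-0.562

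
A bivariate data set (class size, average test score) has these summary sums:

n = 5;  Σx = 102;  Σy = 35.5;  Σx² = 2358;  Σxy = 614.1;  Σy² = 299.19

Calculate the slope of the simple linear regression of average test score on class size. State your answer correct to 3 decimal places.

-0.397

Sxx = Σx² − (Σx)²/n = 2358 − 2080.8 = 277.2
Sxy = Σxy − (Σx)(Σy)/n = 614.1 − 724.2 = -110.1
b = Sxy/Sxx = -110.1/277.2 = -0.397186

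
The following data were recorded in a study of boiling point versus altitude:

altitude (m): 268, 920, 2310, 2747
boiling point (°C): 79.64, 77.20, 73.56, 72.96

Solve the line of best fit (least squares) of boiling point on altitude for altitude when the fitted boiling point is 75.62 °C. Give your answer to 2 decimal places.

n = 4, Σx = 6245, Σy = 303.36, Σxy = 462712.24, Σx² = 13800333
Sxx = Σx² − (Σx)²/n = 13800333 − 9750006.25 = 4050326.75
Sxy = Σxy − (Σx)(Σy)/n = 462712.24 − 473620.8 = -10908.56
b = Sxy/Sxx = -10908.56/4050326.75 = -0.002693
a = ȳ − b·x̄ = 75.84 − (-0.002693)·1561.25 = 80.044843
Set a + b·x = 75.62: x = (75.62 − 80.044843) / (-0.002693) = 1642.935565

1642.94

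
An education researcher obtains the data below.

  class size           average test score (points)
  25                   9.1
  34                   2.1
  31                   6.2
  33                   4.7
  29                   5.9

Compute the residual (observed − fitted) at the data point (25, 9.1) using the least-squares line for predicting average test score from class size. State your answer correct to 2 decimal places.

n = 5, Σx = 152, Σy = 28, Σxy = 817.3, Σx² = 4672
Sxx = Σx² − (Σx)²/n = 4672 − 4620.8 = 51.2
Sxy = Σxy − (Σx)(Σy)/n = 817.3 − 851.2 = -33.9
b = Sxy/Sxx = -33.9/51.2 = -0.662109
a = ȳ − b·x̄ = 5.6 − (-0.662109)·30.4 = 25.728125
ŷ(25) = 25.728125 + (-0.662109)·25 = 9.175391
residual = y − ŷ = 9.1 − 9.175391 = -0.075391

-0.08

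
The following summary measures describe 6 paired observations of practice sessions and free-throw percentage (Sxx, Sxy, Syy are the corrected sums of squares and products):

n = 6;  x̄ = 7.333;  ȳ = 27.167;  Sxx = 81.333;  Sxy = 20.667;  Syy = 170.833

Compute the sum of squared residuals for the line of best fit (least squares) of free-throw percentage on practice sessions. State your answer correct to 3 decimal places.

165.581

b = Sxy/Sxx = 20.667/81.333 = 0.254104
SSE = Syy − b·Sxy = 170.833 − 0.254104·20.667 = 165.581443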